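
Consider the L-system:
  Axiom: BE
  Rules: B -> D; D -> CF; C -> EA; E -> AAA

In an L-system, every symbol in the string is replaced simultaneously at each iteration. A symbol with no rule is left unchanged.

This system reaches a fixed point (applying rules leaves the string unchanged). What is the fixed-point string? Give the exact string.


Step 0: BE
Step 1: DAAA
Step 2: CFAAA
Step 3: EAFAAA
Step 4: AAAAFAAA
Step 5: AAAAFAAA  (unchanged — fixed point at step 4)

Answer: AAAAFAAA


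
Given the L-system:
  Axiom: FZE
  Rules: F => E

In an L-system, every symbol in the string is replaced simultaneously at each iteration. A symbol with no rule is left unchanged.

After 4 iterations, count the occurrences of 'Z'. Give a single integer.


Step 0: FZE  (1 'Z')
Step 1: EZE  (1 'Z')
Step 2: EZE  (1 'Z')
Step 3: EZE  (1 'Z')
Step 4: EZE  (1 'Z')

Answer: 1


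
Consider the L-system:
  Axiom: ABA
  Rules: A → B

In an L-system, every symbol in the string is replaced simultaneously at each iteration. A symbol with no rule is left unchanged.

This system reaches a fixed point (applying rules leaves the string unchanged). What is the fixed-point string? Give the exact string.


Answer: BBB

Derivation:
Step 0: ABA
Step 1: BBB
Step 2: BBB  (unchanged — fixed point at step 1)


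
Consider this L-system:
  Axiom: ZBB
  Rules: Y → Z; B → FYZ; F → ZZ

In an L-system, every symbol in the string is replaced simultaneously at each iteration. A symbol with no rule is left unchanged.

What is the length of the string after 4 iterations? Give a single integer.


Answer: 9

Derivation:
Step 0: length = 3
Step 1: length = 7
Step 2: length = 9
Step 3: length = 9
Step 4: length = 9


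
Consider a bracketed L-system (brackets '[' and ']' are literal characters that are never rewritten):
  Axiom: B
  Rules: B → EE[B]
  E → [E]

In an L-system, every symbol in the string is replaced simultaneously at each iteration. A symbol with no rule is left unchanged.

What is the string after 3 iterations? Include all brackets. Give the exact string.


Answer: [[E]][[E]][[E][E][EE[B]]]

Derivation:
Step 0: B
Step 1: EE[B]
Step 2: [E][E][EE[B]]
Step 3: [[E]][[E]][[E][E][EE[B]]]


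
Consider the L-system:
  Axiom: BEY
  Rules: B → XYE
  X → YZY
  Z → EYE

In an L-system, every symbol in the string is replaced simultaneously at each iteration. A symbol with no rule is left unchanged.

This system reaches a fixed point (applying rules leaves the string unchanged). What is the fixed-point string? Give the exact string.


Answer: YEYEYYEEY

Derivation:
Step 0: BEY
Step 1: XYEEY
Step 2: YZYYEEY
Step 3: YEYEYYEEY
Step 4: YEYEYYEEY  (unchanged — fixed point at step 3)


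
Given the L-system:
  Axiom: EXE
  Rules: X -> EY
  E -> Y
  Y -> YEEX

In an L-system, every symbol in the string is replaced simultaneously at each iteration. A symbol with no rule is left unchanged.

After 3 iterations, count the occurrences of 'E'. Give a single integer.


Answer: 11

Derivation:
Step 0: EXE  (2 'E')
Step 1: YEYY  (1 'E')
Step 2: YEEXYYEEXYEEX  (6 'E')
Step 3: YEEXYYEYYEEXYEEXYYEYYEEXYYEY  (11 'E')


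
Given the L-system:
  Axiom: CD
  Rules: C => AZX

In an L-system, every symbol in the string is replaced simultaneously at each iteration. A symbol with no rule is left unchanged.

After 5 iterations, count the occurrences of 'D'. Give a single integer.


Answer: 1

Derivation:
Step 0: CD  (1 'D')
Step 1: AZXD  (1 'D')
Step 2: AZXD  (1 'D')
Step 3: AZXD  (1 'D')
Step 4: AZXD  (1 'D')
Step 5: AZXD  (1 'D')


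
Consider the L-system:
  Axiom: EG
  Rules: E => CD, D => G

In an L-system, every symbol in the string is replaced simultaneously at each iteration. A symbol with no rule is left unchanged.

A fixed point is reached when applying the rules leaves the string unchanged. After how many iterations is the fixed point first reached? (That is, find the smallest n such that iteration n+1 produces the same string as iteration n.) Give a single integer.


Answer: 2

Derivation:
Step 0: EG
Step 1: CDG
Step 2: CGG
Step 3: CGG  (unchanged — fixed point at step 2)


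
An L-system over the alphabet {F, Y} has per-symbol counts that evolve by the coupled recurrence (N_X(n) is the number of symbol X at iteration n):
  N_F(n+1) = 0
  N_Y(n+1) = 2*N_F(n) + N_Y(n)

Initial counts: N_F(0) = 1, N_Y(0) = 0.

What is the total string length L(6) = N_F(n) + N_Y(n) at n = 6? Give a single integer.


Step 0: N_F=1, N_Y=0, L=1
Step 1: N_F=0, N_Y=2, L=2
Step 2: N_F=0, N_Y=2, L=2
Step 3: N_F=0, N_Y=2, L=2
Step 4: N_F=0, N_Y=2, L=2
Step 5: N_F=0, N_Y=2, L=2
Step 6: N_F=0, N_Y=2, L=2

Answer: 2


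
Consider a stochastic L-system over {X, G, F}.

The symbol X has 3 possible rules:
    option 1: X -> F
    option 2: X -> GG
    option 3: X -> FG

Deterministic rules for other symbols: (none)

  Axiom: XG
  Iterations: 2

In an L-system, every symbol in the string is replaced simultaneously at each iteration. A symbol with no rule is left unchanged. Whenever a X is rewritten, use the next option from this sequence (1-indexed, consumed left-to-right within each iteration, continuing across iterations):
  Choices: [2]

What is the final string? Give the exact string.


Answer: GGG

Derivation:
Step 0: XG
Step 1: GGG  (used choices [2])
Step 2: GGG  (used choices [])


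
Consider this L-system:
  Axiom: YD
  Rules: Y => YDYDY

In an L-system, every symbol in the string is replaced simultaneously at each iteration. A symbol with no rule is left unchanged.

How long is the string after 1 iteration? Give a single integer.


Step 0: length = 2
Step 1: length = 6

Answer: 6


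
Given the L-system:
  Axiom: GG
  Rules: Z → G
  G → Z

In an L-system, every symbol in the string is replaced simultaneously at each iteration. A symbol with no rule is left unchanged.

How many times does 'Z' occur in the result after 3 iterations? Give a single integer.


Answer: 2

Derivation:
Step 0: GG  (0 'Z')
Step 1: ZZ  (2 'Z')
Step 2: GG  (0 'Z')
Step 3: ZZ  (2 'Z')


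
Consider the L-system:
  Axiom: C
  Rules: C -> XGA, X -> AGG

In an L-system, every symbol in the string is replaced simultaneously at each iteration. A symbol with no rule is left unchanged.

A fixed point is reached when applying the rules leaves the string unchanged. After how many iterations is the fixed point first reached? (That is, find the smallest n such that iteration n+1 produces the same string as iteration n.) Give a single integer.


Answer: 2

Derivation:
Step 0: C
Step 1: XGA
Step 2: AGGGA
Step 3: AGGGA  (unchanged — fixed point at step 2)


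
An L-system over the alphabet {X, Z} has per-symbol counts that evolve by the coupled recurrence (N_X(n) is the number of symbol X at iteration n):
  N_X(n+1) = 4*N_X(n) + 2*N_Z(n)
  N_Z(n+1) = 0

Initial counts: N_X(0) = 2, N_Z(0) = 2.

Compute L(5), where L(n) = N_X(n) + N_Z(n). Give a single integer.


Step 0: N_X=2, N_Z=2, L=4
Step 1: N_X=12, N_Z=0, L=12
Step 2: N_X=48, N_Z=0, L=48
Step 3: N_X=192, N_Z=0, L=192
Step 4: N_X=768, N_Z=0, L=768
Step 5: N_X=3072, N_Z=0, L=3072

Answer: 3072


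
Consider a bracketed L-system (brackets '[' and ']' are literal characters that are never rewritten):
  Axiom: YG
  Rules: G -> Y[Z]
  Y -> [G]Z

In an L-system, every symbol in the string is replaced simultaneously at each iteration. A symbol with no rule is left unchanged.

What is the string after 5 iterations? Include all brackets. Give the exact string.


Step 0: YG
Step 1: [G]ZY[Z]
Step 2: [Y[Z]]Z[G]Z[Z]
Step 3: [[G]Z[Z]]Z[Y[Z]]Z[Z]
Step 4: [[Y[Z]]Z[Z]]Z[[G]Z[Z]]Z[Z]
Step 5: [[[G]Z[Z]]Z[Z]]Z[[Y[Z]]Z[Z]]Z[Z]

Answer: [[[G]Z[Z]]Z[Z]]Z[[Y[Z]]Z[Z]]Z[Z]


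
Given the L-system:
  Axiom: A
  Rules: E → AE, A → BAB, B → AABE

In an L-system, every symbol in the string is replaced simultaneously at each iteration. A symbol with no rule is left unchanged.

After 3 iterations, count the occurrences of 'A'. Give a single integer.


Step 0: A  (1 'A')
Step 1: BAB  (1 'A')
Step 2: AABEBABAABE  (5 'A')
Step 3: BABBABAABEAEAABEBABAABEBABBABAABEAE  (15 'A')

Answer: 15


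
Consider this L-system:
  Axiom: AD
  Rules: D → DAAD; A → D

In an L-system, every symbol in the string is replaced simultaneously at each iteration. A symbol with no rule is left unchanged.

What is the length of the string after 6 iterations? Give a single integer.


Answer: 776

Derivation:
Step 0: length = 2
Step 1: length = 5
Step 2: length = 14
Step 3: length = 38
Step 4: length = 104
Step 5: length = 284
Step 6: length = 776


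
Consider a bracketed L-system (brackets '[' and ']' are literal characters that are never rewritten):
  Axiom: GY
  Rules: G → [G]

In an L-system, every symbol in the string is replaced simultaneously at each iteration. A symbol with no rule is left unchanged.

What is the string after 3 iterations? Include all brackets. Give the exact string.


Step 0: GY
Step 1: [G]Y
Step 2: [[G]]Y
Step 3: [[[G]]]Y

Answer: [[[G]]]Y


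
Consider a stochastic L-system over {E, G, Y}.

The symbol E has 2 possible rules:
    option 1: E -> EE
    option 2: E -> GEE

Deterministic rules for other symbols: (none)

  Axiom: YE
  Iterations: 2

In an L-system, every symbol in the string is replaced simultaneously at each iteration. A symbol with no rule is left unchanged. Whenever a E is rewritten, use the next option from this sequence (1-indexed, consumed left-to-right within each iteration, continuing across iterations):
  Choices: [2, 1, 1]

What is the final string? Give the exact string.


Step 0: YE
Step 1: YGEE  (used choices [2])
Step 2: YGEEEE  (used choices [1, 1])

Answer: YGEEEE


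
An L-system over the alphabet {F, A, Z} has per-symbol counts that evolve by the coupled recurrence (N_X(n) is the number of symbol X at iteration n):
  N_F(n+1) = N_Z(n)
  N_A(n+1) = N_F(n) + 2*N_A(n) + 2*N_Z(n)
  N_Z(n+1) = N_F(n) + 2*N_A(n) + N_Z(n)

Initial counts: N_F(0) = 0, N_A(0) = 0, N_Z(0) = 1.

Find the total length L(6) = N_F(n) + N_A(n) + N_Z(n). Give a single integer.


Answer: 2934

Derivation:
Step 0: N_F=0, N_A=0, N_Z=1, L=1
Step 1: N_F=1, N_A=2, N_Z=1, L=4
Step 2: N_F=1, N_A=7, N_Z=6, L=14
Step 3: N_F=6, N_A=27, N_Z=21, L=54
Step 4: N_F=21, N_A=102, N_Z=81, L=204
Step 5: N_F=81, N_A=387, N_Z=306, L=774
Step 6: N_F=306, N_A=1467, N_Z=1161, L=2934


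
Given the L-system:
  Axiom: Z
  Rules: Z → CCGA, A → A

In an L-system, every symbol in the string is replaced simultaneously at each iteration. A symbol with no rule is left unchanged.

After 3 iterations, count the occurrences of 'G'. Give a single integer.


Step 0: Z  (0 'G')
Step 1: CCGA  (1 'G')
Step 2: CCGA  (1 'G')
Step 3: CCGA  (1 'G')

Answer: 1


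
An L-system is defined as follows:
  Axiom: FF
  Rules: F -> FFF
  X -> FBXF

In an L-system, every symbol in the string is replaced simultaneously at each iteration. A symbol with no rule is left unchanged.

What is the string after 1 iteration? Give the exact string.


Step 0: FF
Step 1: FFFFFF

Answer: FFFFFF


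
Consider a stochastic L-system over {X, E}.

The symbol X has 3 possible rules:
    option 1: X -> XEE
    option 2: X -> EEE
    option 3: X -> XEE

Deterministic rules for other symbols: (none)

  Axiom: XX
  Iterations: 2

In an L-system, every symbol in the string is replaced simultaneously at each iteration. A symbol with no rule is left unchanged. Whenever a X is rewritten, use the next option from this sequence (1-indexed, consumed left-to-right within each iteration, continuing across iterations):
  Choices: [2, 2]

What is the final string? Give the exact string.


Step 0: XX
Step 1: EEEEEE  (used choices [2, 2])
Step 2: EEEEEE  (used choices [])

Answer: EEEEEE


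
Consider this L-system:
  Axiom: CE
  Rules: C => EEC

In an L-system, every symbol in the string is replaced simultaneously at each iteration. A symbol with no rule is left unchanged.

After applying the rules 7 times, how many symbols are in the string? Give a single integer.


Answer: 16

Derivation:
Step 0: length = 2
Step 1: length = 4
Step 2: length = 6
Step 3: length = 8
Step 4: length = 10
Step 5: length = 12
Step 6: length = 14
Step 7: length = 16


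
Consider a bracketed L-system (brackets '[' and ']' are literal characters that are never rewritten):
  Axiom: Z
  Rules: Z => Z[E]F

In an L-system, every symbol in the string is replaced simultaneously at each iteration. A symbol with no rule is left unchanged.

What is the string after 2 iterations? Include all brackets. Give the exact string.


Answer: Z[E]F[E]F

Derivation:
Step 0: Z
Step 1: Z[E]F
Step 2: Z[E]F[E]F


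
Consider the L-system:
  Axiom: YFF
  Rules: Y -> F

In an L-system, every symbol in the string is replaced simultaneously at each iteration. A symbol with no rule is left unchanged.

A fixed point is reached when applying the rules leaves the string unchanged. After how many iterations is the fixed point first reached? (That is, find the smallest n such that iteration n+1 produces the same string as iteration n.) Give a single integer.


Answer: 1

Derivation:
Step 0: YFF
Step 1: FFF
Step 2: FFF  (unchanged — fixed point at step 1)


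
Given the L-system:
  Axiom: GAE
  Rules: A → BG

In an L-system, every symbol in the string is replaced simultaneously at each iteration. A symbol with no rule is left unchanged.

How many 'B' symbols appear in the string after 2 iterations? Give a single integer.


Step 0: GAE  (0 'B')
Step 1: GBGE  (1 'B')
Step 2: GBGE  (1 'B')

Answer: 1


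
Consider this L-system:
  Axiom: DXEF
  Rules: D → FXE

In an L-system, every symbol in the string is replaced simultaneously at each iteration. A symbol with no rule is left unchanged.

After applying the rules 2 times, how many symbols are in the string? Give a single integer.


Step 0: length = 4
Step 1: length = 6
Step 2: length = 6

Answer: 6


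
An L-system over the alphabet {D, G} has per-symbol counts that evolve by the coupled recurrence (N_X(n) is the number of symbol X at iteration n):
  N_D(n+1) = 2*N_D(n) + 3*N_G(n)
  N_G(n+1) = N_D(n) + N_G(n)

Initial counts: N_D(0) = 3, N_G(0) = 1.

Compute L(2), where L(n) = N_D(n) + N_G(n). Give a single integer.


Answer: 43

Derivation:
Step 0: N_D=3, N_G=1, L=4
Step 1: N_D=9, N_G=4, L=13
Step 2: N_D=30, N_G=13, L=43


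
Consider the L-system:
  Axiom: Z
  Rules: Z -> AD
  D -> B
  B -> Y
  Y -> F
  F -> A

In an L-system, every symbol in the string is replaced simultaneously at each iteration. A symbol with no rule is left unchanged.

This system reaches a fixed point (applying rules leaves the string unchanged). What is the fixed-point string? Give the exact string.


Answer: AA

Derivation:
Step 0: Z
Step 1: AD
Step 2: AB
Step 3: AY
Step 4: AF
Step 5: AA
Step 6: AA  (unchanged — fixed point at step 5)


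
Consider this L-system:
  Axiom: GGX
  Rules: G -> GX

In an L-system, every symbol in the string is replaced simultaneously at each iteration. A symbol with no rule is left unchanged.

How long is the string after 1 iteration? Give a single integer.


Answer: 5

Derivation:
Step 0: length = 3
Step 1: length = 5


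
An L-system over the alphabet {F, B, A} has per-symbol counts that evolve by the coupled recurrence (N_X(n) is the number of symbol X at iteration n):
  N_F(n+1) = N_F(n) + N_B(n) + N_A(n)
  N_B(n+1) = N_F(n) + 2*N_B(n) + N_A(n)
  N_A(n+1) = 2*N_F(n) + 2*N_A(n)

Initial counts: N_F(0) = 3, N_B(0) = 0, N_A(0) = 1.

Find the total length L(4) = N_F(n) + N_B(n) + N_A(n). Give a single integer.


Step 0: N_F=3, N_B=0, N_A=1, L=4
Step 1: N_F=4, N_B=4, N_A=8, L=16
Step 2: N_F=16, N_B=20, N_A=24, L=60
Step 3: N_F=60, N_B=80, N_A=80, L=220
Step 4: N_F=220, N_B=300, N_A=280, L=800

Answer: 800


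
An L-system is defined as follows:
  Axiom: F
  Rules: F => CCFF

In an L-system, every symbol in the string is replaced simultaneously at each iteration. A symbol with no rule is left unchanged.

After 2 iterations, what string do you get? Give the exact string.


Answer: CCCCFFCCFF

Derivation:
Step 0: F
Step 1: CCFF
Step 2: CCCCFFCCFF


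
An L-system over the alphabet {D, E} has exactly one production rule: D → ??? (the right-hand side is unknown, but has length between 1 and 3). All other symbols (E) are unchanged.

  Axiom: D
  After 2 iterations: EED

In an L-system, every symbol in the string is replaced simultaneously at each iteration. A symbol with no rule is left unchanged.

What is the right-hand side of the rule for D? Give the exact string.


Trying D → ED:
  Step 0: D
  Step 1: ED
  Step 2: EED
Matches the given result.

Answer: ED


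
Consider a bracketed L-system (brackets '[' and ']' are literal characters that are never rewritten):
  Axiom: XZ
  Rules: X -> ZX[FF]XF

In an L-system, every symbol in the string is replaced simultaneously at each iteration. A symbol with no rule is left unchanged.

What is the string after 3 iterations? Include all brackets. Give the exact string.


Step 0: XZ
Step 1: ZX[FF]XFZ
Step 2: ZZX[FF]XF[FF]ZX[FF]XFFZ
Step 3: ZZZX[FF]XF[FF]ZX[FF]XFF[FF]ZZX[FF]XF[FF]ZX[FF]XFFFZ

Answer: ZZZX[FF]XF[FF]ZX[FF]XFF[FF]ZZX[FF]XF[FF]ZX[FF]XFFFZ


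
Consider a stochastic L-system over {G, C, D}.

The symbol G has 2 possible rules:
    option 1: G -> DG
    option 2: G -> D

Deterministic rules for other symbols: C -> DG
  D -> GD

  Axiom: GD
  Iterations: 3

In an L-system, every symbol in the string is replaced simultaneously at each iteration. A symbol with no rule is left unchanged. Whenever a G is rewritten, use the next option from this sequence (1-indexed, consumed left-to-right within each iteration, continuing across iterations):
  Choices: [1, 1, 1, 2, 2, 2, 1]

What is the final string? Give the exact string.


Step 0: GD
Step 1: DGGD  (used choices [1])
Step 2: GDDGDGGD  (used choices [1, 1])
Step 3: DGDGDDGDDDGGD  (used choices [2, 2, 2, 1])

Answer: DGDGDDGDDDGGD


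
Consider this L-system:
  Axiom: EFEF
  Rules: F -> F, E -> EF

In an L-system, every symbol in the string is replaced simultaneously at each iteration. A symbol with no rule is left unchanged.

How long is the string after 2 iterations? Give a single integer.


Answer: 8

Derivation:
Step 0: length = 4
Step 1: length = 6
Step 2: length = 8


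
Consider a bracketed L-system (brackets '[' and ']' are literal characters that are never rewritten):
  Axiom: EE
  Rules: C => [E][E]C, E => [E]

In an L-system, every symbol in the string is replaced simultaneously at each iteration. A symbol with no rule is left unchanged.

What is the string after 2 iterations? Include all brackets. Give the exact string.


Answer: [[E]][[E]]

Derivation:
Step 0: EE
Step 1: [E][E]
Step 2: [[E]][[E]]


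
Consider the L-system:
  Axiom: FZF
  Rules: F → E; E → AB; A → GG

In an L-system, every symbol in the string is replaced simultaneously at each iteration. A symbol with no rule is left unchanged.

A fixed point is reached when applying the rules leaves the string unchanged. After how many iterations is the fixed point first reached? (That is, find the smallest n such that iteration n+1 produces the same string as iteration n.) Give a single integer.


Step 0: FZF
Step 1: EZE
Step 2: ABZAB
Step 3: GGBZGGB
Step 4: GGBZGGB  (unchanged — fixed point at step 3)

Answer: 3


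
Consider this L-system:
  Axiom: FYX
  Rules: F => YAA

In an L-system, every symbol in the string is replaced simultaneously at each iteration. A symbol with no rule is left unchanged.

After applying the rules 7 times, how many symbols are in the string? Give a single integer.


Step 0: length = 3
Step 1: length = 5
Step 2: length = 5
Step 3: length = 5
Step 4: length = 5
Step 5: length = 5
Step 6: length = 5
Step 7: length = 5

Answer: 5


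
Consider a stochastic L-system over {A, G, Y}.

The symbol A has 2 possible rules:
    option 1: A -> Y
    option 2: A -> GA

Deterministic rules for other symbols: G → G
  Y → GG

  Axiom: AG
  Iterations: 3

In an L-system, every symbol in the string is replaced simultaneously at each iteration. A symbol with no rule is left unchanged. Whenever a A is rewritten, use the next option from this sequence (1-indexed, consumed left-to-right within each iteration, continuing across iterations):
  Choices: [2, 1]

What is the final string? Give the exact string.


Step 0: AG
Step 1: GAG  (used choices [2])
Step 2: GYG  (used choices [1])
Step 3: GGGG  (used choices [])

Answer: GGGG


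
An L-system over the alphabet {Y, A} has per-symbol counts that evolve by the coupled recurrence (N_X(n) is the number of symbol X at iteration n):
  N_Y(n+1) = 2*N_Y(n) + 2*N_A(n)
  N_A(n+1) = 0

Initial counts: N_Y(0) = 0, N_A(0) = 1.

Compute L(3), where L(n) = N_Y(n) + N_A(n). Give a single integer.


Step 0: N_Y=0, N_A=1, L=1
Step 1: N_Y=2, N_A=0, L=2
Step 2: N_Y=4, N_A=0, L=4
Step 3: N_Y=8, N_A=0, L=8

Answer: 8


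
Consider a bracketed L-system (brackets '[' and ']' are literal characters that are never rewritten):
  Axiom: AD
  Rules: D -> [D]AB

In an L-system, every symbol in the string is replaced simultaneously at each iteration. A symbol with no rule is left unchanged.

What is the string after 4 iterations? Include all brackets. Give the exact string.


Step 0: AD
Step 1: A[D]AB
Step 2: A[[D]AB]AB
Step 3: A[[[D]AB]AB]AB
Step 4: A[[[[D]AB]AB]AB]AB

Answer: A[[[[D]AB]AB]AB]AB


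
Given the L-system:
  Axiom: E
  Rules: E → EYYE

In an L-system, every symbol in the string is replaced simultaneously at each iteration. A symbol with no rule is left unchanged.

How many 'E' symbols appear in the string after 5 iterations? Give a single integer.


Step 0: E  (1 'E')
Step 1: EYYE  (2 'E')
Step 2: EYYEYYEYYE  (4 'E')
Step 3: EYYEYYEYYEYYEYYEYYEYYE  (8 'E')
Step 4: EYYEYYEYYEYYEYYEYYEYYEYYEYYEYYEYYEYYEYYEYYEYYE  (16 'E')
Step 5: EYYEYYEYYEYYEYYEYYEYYEYYEYYEYYEYYEYYEYYEYYEYYEYYEYYEYYEYYEYYEYYEYYEYYEYYEYYEYYEYYEYYEYYEYYEYYE  (32 'E')

Answer: 32


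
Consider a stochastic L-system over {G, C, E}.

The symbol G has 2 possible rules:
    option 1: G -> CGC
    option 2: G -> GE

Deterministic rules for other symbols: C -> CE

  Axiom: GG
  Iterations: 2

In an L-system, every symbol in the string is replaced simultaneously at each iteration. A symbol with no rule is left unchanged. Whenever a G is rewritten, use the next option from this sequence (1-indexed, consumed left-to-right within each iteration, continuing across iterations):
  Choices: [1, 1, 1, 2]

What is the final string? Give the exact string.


Step 0: GG
Step 1: CGCCGC  (used choices [1, 1])
Step 2: CECGCCECEGECE  (used choices [1, 2])

Answer: CECGCCECEGECE


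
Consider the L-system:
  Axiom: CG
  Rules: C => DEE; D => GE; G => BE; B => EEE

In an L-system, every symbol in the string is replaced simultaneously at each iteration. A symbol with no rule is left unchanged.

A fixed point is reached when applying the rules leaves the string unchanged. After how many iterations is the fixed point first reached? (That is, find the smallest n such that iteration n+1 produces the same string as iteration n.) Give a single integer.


Answer: 4

Derivation:
Step 0: CG
Step 1: DEEBE
Step 2: GEEEEEEE
Step 3: BEEEEEEEE
Step 4: EEEEEEEEEEE
Step 5: EEEEEEEEEEE  (unchanged — fixed point at step 4)


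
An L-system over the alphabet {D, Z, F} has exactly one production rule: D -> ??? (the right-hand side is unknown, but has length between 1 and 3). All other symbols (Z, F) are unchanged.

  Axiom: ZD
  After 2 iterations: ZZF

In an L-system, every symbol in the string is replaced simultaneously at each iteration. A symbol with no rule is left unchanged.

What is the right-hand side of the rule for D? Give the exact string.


Trying D -> ZF:
  Step 0: ZD
  Step 1: ZZF
  Step 2: ZZF
Matches the given result.

Answer: ZF


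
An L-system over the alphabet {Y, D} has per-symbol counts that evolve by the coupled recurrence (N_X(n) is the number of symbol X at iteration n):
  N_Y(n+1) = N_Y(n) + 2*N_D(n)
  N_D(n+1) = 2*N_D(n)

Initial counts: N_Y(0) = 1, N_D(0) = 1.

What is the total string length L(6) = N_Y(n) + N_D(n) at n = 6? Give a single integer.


Answer: 191

Derivation:
Step 0: N_Y=1, N_D=1, L=2
Step 1: N_Y=3, N_D=2, L=5
Step 2: N_Y=7, N_D=4, L=11
Step 3: N_Y=15, N_D=8, L=23
Step 4: N_Y=31, N_D=16, L=47
Step 5: N_Y=63, N_D=32, L=95
Step 6: N_Y=127, N_D=64, L=191


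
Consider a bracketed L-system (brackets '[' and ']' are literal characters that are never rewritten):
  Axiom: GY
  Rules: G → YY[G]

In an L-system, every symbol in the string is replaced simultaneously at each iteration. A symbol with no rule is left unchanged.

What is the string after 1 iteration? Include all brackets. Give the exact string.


Step 0: GY
Step 1: YY[G]Y

Answer: YY[G]Y


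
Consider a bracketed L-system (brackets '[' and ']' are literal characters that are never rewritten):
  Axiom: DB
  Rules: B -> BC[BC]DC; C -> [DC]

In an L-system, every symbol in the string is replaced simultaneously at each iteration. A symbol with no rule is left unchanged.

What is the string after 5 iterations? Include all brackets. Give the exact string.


Step 0: DB
Step 1: DBC[BC]DC
Step 2: DBC[BC]DC[DC][BC[BC]DC[DC]]D[DC]
Step 3: DBC[BC]DC[DC][BC[BC]DC[DC]]D[DC][D[DC]][BC[BC]DC[DC][BC[BC]DC[DC]]D[DC][D[DC]]]D[D[DC]]
Step 4: DBC[BC]DC[DC][BC[BC]DC[DC]]D[DC][D[DC]][BC[BC]DC[DC][BC[BC]DC[DC]]D[DC][D[DC]]]D[D[DC]][D[D[DC]]][BC[BC]DC[DC][BC[BC]DC[DC]]D[DC][D[DC]][BC[BC]DC[DC][BC[BC]DC[DC]]D[DC][D[DC]]]D[D[DC]][D[D[DC]]]]D[D[D[DC]]]
Step 5: DBC[BC]DC[DC][BC[BC]DC[DC]]D[DC][D[DC]][BC[BC]DC[DC][BC[BC]DC[DC]]D[DC][D[DC]]]D[D[DC]][D[D[DC]]][BC[BC]DC[DC][BC[BC]DC[DC]]D[DC][D[DC]][BC[BC]DC[DC][BC[BC]DC[DC]]D[DC][D[DC]]]D[D[DC]][D[D[DC]]]]D[D[D[DC]]][D[D[D[DC]]]][BC[BC]DC[DC][BC[BC]DC[DC]]D[DC][D[DC]][BC[BC]DC[DC][BC[BC]DC[DC]]D[DC][D[DC]]]D[D[DC]][D[D[DC]]][BC[BC]DC[DC][BC[BC]DC[DC]]D[DC][D[DC]][BC[BC]DC[DC][BC[BC]DC[DC]]D[DC][D[DC]]]D[D[DC]][D[D[DC]]]]D[D[D[DC]]][D[D[D[DC]]]]]D[D[D[D[DC]]]]

Answer: DBC[BC]DC[DC][BC[BC]DC[DC]]D[DC][D[DC]][BC[BC]DC[DC][BC[BC]DC[DC]]D[DC][D[DC]]]D[D[DC]][D[D[DC]]][BC[BC]DC[DC][BC[BC]DC[DC]]D[DC][D[DC]][BC[BC]DC[DC][BC[BC]DC[DC]]D[DC][D[DC]]]D[D[DC]][D[D[DC]]]]D[D[D[DC]]][D[D[D[DC]]]][BC[BC]DC[DC][BC[BC]DC[DC]]D[DC][D[DC]][BC[BC]DC[DC][BC[BC]DC[DC]]D[DC][D[DC]]]D[D[DC]][D[D[DC]]][BC[BC]DC[DC][BC[BC]DC[DC]]D[DC][D[DC]][BC[BC]DC[DC][BC[BC]DC[DC]]D[DC][D[DC]]]D[D[DC]][D[D[DC]]]]D[D[D[DC]]][D[D[D[DC]]]]]D[D[D[D[DC]]]]


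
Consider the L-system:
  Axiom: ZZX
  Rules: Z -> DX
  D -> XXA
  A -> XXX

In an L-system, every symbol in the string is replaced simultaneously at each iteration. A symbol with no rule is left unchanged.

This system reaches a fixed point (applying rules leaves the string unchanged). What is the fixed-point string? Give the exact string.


Answer: XXXXXXXXXXXXX

Derivation:
Step 0: ZZX
Step 1: DXDXX
Step 2: XXAXXXAXX
Step 3: XXXXXXXXXXXXX
Step 4: XXXXXXXXXXXXX  (unchanged — fixed point at step 3)


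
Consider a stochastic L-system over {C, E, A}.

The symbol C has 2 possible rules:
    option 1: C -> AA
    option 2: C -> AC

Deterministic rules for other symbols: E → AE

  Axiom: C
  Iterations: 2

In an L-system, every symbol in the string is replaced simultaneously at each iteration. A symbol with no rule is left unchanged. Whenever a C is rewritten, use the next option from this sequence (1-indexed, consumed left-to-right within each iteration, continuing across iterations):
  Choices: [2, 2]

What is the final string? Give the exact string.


Step 0: C
Step 1: AC  (used choices [2])
Step 2: AAC  (used choices [2])

Answer: AAC


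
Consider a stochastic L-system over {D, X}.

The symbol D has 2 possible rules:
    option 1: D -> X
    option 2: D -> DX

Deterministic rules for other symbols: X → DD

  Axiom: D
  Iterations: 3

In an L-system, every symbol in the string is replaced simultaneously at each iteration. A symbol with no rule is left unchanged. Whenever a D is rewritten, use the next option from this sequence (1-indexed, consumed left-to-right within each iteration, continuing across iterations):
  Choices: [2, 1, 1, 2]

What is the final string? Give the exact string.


Answer: DDXDX

Derivation:
Step 0: D
Step 1: DX  (used choices [2])
Step 2: XDD  (used choices [1])
Step 3: DDXDX  (used choices [1, 2])


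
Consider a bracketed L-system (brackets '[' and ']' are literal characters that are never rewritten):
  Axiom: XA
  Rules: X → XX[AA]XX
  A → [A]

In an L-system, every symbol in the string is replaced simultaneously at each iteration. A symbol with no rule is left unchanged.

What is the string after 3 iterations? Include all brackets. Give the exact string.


Answer: XX[AA]XXXX[AA]XX[[A][A]]XX[AA]XXXX[AA]XXXX[AA]XXXX[AA]XX[[A][A]]XX[AA]XXXX[AA]XX[[[A]][[A]]]XX[AA]XXXX[AA]XX[[A][A]]XX[AA]XXXX[AA]XXXX[AA]XXXX[AA]XX[[A][A]]XX[AA]XXXX[AA]XX[[[A]]]

Derivation:
Step 0: XA
Step 1: XX[AA]XX[A]
Step 2: XX[AA]XXXX[AA]XX[[A][A]]XX[AA]XXXX[AA]XX[[A]]
Step 3: XX[AA]XXXX[AA]XX[[A][A]]XX[AA]XXXX[AA]XXXX[AA]XXXX[AA]XX[[A][A]]XX[AA]XXXX[AA]XX[[[A]][[A]]]XX[AA]XXXX[AA]XX[[A][A]]XX[AA]XXXX[AA]XXXX[AA]XXXX[AA]XX[[A][A]]XX[AA]XXXX[AA]XX[[[A]]]


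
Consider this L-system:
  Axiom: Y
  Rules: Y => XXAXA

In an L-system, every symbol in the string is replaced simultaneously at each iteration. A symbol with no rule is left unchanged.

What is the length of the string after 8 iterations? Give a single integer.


Answer: 5

Derivation:
Step 0: length = 1
Step 1: length = 5
Step 2: length = 5
Step 3: length = 5
Step 4: length = 5
Step 5: length = 5
Step 6: length = 5
Step 7: length = 5
Step 8: length = 5


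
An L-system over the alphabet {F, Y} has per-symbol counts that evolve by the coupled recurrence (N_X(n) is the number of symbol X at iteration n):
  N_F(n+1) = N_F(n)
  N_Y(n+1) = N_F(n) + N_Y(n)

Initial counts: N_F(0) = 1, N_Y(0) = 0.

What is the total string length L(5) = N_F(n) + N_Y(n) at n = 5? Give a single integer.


Step 0: N_F=1, N_Y=0, L=1
Step 1: N_F=1, N_Y=1, L=2
Step 2: N_F=1, N_Y=2, L=3
Step 3: N_F=1, N_Y=3, L=4
Step 4: N_F=1, N_Y=4, L=5
Step 5: N_F=1, N_Y=5, L=6

Answer: 6


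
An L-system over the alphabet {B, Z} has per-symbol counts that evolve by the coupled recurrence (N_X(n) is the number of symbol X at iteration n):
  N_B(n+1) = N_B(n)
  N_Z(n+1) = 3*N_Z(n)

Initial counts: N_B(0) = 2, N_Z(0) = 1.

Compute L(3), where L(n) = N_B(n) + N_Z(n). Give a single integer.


Step 0: N_B=2, N_Z=1, L=3
Step 1: N_B=2, N_Z=3, L=5
Step 2: N_B=2, N_Z=9, L=11
Step 3: N_B=2, N_Z=27, L=29

Answer: 29


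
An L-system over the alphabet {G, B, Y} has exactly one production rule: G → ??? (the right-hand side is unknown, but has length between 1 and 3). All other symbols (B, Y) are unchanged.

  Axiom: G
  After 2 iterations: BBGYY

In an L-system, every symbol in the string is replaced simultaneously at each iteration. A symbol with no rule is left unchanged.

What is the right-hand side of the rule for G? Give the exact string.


Answer: BGY

Derivation:
Trying G → BGY:
  Step 0: G
  Step 1: BGY
  Step 2: BBGYY
Matches the given result.


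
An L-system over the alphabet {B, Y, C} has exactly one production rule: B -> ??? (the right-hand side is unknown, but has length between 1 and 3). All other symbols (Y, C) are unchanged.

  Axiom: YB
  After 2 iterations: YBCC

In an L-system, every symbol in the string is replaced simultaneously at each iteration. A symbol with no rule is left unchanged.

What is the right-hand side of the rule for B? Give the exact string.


Trying B -> BC:
  Step 0: YB
  Step 1: YBC
  Step 2: YBCC
Matches the given result.

Answer: BC


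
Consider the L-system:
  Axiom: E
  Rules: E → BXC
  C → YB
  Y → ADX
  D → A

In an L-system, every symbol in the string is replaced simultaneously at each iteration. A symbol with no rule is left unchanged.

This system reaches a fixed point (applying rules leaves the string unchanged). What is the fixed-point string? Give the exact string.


Answer: BXAAXB

Derivation:
Step 0: E
Step 1: BXC
Step 2: BXYB
Step 3: BXADXB
Step 4: BXAAXB
Step 5: BXAAXB  (unchanged — fixed point at step 4)


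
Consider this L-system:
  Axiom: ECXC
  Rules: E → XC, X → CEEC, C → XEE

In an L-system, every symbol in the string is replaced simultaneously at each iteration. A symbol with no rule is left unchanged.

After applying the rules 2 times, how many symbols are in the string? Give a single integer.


Answer: 33

Derivation:
Step 0: length = 4
Step 1: length = 12
Step 2: length = 33


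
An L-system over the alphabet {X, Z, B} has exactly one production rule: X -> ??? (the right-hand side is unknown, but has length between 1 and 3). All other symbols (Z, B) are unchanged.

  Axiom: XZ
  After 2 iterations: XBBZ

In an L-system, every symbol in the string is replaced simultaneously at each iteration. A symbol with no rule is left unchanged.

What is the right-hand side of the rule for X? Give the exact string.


Trying X -> XB:
  Step 0: XZ
  Step 1: XBZ
  Step 2: XBBZ
Matches the given result.

Answer: XB


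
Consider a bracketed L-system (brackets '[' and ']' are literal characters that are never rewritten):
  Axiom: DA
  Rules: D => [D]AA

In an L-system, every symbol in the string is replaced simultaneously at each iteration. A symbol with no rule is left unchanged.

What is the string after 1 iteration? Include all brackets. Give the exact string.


Step 0: DA
Step 1: [D]AAA

Answer: [D]AAA


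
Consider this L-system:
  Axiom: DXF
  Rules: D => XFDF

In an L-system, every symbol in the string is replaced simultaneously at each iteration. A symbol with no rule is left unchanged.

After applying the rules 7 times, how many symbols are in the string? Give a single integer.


Step 0: length = 3
Step 1: length = 6
Step 2: length = 9
Step 3: length = 12
Step 4: length = 15
Step 5: length = 18
Step 6: length = 21
Step 7: length = 24

Answer: 24


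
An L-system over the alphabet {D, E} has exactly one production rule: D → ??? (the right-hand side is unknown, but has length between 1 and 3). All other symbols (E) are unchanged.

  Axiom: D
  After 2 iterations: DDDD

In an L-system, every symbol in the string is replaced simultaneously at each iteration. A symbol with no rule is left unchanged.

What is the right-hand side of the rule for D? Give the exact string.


Trying D → DD:
  Step 0: D
  Step 1: DD
  Step 2: DDDD
Matches the given result.

Answer: DD


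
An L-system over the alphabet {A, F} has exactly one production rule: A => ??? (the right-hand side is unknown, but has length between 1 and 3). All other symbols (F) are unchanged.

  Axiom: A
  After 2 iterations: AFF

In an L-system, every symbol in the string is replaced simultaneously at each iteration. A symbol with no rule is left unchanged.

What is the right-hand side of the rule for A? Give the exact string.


Trying A => AF:
  Step 0: A
  Step 1: AF
  Step 2: AFF
Matches the given result.

Answer: AF


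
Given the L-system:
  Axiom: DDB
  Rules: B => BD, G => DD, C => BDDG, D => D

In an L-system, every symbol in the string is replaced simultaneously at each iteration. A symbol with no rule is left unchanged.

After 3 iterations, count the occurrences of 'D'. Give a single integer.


Step 0: DDB  (2 'D')
Step 1: DDBD  (3 'D')
Step 2: DDBDD  (4 'D')
Step 3: DDBDDD  (5 'D')

Answer: 5


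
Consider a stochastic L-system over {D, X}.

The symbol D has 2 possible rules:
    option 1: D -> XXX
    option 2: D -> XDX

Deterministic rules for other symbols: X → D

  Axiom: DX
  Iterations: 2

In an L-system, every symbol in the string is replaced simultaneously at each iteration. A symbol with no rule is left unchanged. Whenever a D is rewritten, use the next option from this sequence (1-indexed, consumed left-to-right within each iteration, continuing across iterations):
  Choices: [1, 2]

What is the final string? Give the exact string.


Step 0: DX
Step 1: XXXD  (used choices [1])
Step 2: DDDXDX  (used choices [2])

Answer: DDDXDX


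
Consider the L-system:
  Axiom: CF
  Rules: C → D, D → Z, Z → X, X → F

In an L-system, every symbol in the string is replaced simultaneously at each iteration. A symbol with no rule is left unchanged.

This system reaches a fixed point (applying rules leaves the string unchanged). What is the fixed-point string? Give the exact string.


Answer: FF

Derivation:
Step 0: CF
Step 1: DF
Step 2: ZF
Step 3: XF
Step 4: FF
Step 5: FF  (unchanged — fixed point at step 4)


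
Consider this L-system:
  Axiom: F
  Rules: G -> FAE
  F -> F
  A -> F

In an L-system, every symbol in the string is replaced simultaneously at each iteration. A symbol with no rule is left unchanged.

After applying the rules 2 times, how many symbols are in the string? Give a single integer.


Answer: 1

Derivation:
Step 0: length = 1
Step 1: length = 1
Step 2: length = 1


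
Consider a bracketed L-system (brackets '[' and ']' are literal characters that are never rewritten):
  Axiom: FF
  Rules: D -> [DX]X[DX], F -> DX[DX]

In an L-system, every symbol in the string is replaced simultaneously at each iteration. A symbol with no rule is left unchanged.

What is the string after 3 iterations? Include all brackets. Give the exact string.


Step 0: FF
Step 1: DX[DX]DX[DX]
Step 2: [DX]X[DX]X[[DX]X[DX]X][DX]X[DX]X[[DX]X[DX]X]
Step 3: [[DX]X[DX]X]X[[DX]X[DX]X]X[[[DX]X[DX]X]X[[DX]X[DX]X]X][[DX]X[DX]X]X[[DX]X[DX]X]X[[[DX]X[DX]X]X[[DX]X[DX]X]X]

Answer: [[DX]X[DX]X]X[[DX]X[DX]X]X[[[DX]X[DX]X]X[[DX]X[DX]X]X][[DX]X[DX]X]X[[DX]X[DX]X]X[[[DX]X[DX]X]X[[DX]X[DX]X]X]


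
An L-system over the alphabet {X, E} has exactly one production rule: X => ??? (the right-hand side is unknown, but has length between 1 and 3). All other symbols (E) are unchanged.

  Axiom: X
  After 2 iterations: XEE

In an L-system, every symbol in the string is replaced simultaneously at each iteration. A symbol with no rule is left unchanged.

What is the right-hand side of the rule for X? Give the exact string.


Trying X => XE:
  Step 0: X
  Step 1: XE
  Step 2: XEE
Matches the given result.

Answer: XE


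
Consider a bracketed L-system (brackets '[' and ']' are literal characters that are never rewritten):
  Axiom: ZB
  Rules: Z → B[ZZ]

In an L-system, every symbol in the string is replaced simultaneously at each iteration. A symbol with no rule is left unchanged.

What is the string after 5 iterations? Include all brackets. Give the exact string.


Answer: B[B[B[B[B[ZZ]B[ZZ]]B[B[ZZ]B[ZZ]]]B[B[B[ZZ]B[ZZ]]B[B[ZZ]B[ZZ]]]]B[B[B[B[ZZ]B[ZZ]]B[B[ZZ]B[ZZ]]]B[B[B[ZZ]B[ZZ]]B[B[ZZ]B[ZZ]]]]]B

Derivation:
Step 0: ZB
Step 1: B[ZZ]B
Step 2: B[B[ZZ]B[ZZ]]B
Step 3: B[B[B[ZZ]B[ZZ]]B[B[ZZ]B[ZZ]]]B
Step 4: B[B[B[B[ZZ]B[ZZ]]B[B[ZZ]B[ZZ]]]B[B[B[ZZ]B[ZZ]]B[B[ZZ]B[ZZ]]]]B
Step 5: B[B[B[B[B[ZZ]B[ZZ]]B[B[ZZ]B[ZZ]]]B[B[B[ZZ]B[ZZ]]B[B[ZZ]B[ZZ]]]]B[B[B[B[ZZ]B[ZZ]]B[B[ZZ]B[ZZ]]]B[B[B[ZZ]B[ZZ]]B[B[ZZ]B[ZZ]]]]]B


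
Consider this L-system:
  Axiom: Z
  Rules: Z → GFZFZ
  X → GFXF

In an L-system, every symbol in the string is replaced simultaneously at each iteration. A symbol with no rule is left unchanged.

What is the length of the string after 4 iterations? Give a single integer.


Step 0: length = 1
Step 1: length = 5
Step 2: length = 13
Step 3: length = 29
Step 4: length = 61

Answer: 61


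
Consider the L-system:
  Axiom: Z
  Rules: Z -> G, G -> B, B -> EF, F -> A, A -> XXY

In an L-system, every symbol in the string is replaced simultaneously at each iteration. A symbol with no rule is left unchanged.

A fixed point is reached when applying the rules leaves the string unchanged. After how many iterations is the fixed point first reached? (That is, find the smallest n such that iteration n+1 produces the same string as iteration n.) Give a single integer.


Answer: 5

Derivation:
Step 0: Z
Step 1: G
Step 2: B
Step 3: EF
Step 4: EA
Step 5: EXXY
Step 6: EXXY  (unchanged — fixed point at step 5)


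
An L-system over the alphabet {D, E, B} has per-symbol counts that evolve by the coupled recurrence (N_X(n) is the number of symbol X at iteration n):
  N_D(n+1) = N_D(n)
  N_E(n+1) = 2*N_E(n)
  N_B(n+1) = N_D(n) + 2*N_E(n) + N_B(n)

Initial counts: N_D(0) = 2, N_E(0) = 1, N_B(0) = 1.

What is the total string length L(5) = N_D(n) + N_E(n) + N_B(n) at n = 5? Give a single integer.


Step 0: N_D=2, N_E=1, N_B=1, L=4
Step 1: N_D=2, N_E=2, N_B=5, L=9
Step 2: N_D=2, N_E=4, N_B=11, L=17
Step 3: N_D=2, N_E=8, N_B=21, L=31
Step 4: N_D=2, N_E=16, N_B=39, L=57
Step 5: N_D=2, N_E=32, N_B=73, L=107

Answer: 107
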